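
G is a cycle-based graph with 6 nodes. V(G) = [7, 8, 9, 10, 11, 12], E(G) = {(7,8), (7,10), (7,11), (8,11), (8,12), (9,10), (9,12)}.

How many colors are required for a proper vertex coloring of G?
χ(G) = 3

Clique number ω(G) = 3 (lower bound: χ ≥ ω).
The clique on [7, 8, 11] has size 3, forcing χ ≥ 3, and the coloring below uses 3 colors, so χ(G) = 3.
A valid 3-coloring: color 1: [7, 9]; color 2: [8, 10]; color 3: [11, 12].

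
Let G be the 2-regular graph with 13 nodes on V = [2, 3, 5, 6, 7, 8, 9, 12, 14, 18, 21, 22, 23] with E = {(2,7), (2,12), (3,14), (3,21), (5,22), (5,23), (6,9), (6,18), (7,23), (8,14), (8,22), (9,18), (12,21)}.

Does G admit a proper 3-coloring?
A valid 3-coloring: color 1: [3, 5, 7, 8, 9, 12]; color 2: [2, 6, 14, 21, 22, 23]; color 3: [18].
(χ(G) = 3 ≤ 3.)

Yes, G is 3-colorable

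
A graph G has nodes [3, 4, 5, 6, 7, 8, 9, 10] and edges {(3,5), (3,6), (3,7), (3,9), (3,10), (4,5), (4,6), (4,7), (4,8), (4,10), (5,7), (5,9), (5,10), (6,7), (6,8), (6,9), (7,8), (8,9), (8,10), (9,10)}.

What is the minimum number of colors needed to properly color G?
χ(G) = 4

Clique number ω(G) = 4 (lower bound: χ ≥ ω).
The clique on [4, 6, 7, 8] has size 4, forcing χ ≥ 4, and the coloring below uses 4 colors, so χ(G) = 4.
A valid 4-coloring: color 1: [3, 8]; color 2: [7, 10]; color 3: [5, 6]; color 4: [4, 9].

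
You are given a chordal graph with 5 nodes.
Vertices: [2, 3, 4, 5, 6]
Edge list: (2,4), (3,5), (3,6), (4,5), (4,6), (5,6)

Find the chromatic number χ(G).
Clique number ω(G) = 3 (lower bound: χ ≥ ω).
The clique on [3, 5, 6] has size 3, forcing χ ≥ 3, and the coloring below uses 3 colors, so χ(G) = 3.
A valid 3-coloring: color 1: [2, 6]; color 2: [5]; color 3: [3, 4].

χ(G) = 3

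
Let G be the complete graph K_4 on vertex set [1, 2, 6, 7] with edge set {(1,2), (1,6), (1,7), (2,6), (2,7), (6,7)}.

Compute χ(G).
χ(G) = 4

Clique number ω(G) = 4 (lower bound: χ ≥ ω).
The clique on [1, 2, 6, 7] has size 4, forcing χ ≥ 4, and the coloring below uses 4 colors, so χ(G) = 4.
A valid 4-coloring: color 1: [2]; color 2: [7]; color 3: [1]; color 4: [6].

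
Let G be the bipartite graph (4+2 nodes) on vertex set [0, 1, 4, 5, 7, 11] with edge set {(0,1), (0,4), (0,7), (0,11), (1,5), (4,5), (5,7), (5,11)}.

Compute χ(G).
χ(G) = 2

Clique number ω(G) = 2 (lower bound: χ ≥ ω).
The graph is bipartite (no odd cycle), so 2 colors suffice: χ(G) = 2.
A valid 2-coloring: color 1: [0, 5]; color 2: [1, 4, 7, 11].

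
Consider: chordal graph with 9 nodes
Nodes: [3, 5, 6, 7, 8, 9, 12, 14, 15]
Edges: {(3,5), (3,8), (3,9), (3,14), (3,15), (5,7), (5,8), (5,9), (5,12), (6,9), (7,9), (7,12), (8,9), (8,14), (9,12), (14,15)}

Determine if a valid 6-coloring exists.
Yes, G is 6-colorable

A valid 6-coloring: color 1: [9, 14]; color 2: [5, 6, 15]; color 3: [3, 7]; color 4: [8, 12].
(χ(G) = 4 ≤ 6.)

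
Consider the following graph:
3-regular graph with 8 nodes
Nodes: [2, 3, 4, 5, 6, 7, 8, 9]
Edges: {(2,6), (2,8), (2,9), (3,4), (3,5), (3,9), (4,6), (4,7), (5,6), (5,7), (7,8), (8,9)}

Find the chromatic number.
Clique number ω(G) = 3 (lower bound: χ ≥ ω).
The clique on [2, 8, 9] has size 3, forcing χ ≥ 3, and the coloring below uses 3 colors, so χ(G) = 3.
A valid 3-coloring: color 1: [4, 5, 8]; color 2: [2, 3, 7]; color 3: [6, 9].

χ(G) = 3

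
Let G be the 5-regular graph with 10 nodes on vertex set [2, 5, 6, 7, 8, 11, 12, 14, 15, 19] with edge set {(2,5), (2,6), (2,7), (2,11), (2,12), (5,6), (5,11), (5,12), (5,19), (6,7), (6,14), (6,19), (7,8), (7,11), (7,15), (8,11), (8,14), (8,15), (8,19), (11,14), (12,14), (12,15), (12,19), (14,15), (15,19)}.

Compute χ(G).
χ(G) = 4

Clique number ω(G) = 3 (lower bound: χ ≥ ω).
Suppose a proper 3-coloring c exists. The clique [2, 5, 6] takes 3 distinct colors; by symmetry let c(2) = 1, c(5) = 2, c(6) = 3.
- Vertex 7: neighbors [2, 6] already have colors [1, 3] ⇒ c(7) = 2.
- Vertex 12: neighbors [2, 5] already have colors [1, 2] ⇒ c(12) = 3.
- Vertex 15: neighbors [7, 12] already have colors [2, 3] ⇒ c(15) = 1.
- Vertex 19: neighbors [15, 5, 6] already have colors [1, 2, 3] — all 3 colors blocked. Contradiction.
The forced assignments end in a contradiction, so G has no proper 3-coloring (χ ≥ 4).
The coloring below uses 4 colors, so χ(G) = 4.
A valid 4-coloring: color 1: [5, 7, 14]; color 2: [11, 19]; color 3: [2, 15]; color 4: [6, 8, 12].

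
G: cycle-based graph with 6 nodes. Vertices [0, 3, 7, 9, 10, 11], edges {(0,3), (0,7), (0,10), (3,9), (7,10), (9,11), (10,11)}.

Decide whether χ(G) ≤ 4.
A valid 4-coloring: color 1: [9, 10]; color 2: [0, 11]; color 3: [3, 7].
(χ(G) = 3 ≤ 4.)

Yes, G is 4-colorable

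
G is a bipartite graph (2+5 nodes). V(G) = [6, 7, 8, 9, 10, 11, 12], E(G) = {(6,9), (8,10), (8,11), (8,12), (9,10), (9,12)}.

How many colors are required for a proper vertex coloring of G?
Clique number ω(G) = 2 (lower bound: χ ≥ ω).
The graph is bipartite (no odd cycle), so 2 colors suffice: χ(G) = 2.
A valid 2-coloring: color 1: [7, 8, 9]; color 2: [6, 10, 11, 12].

χ(G) = 2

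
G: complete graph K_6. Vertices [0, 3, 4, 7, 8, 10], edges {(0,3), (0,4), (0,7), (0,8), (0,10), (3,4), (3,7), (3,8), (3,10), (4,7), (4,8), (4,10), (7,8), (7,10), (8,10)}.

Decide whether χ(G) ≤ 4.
No, G is not 4-colorable

The clique on vertices [0, 3, 4, 7, 8, 10] has size 6 > 4, so it alone needs 6 colors.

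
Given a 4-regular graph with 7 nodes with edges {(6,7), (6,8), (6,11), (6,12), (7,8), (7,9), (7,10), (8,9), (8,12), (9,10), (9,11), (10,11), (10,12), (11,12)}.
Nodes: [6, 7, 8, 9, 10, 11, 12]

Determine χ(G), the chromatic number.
χ(G) = 4

Clique number ω(G) = 3 (lower bound: χ ≥ ω).
Suppose a proper 3-coloring c exists. The clique [6, 7, 8] takes 3 distinct colors; by symmetry let c(6) = 1, c(7) = 2, c(8) = 3.
- Vertex 9: neighbors [7, 8] already have colors [2, 3] ⇒ c(9) = 1.
- Vertex 10: neighbors [9, 7] already have colors [1, 2] ⇒ c(10) = 3.
- Vertex 11: neighbors [6, 10] already have colors [1, 3] ⇒ c(11) = 2.
- Vertex 12: neighbors [6, 11, 8] already have colors [1, 2, 3] — all 3 colors blocked. Contradiction.
The forced assignments end in a contradiction, so G has no proper 3-coloring (χ ≥ 4).
The coloring below uses 4 colors, so χ(G) = 4.
A valid 4-coloring: color 1: [8, 11]; color 2: [6, 10]; color 3: [7, 12]; color 4: [9].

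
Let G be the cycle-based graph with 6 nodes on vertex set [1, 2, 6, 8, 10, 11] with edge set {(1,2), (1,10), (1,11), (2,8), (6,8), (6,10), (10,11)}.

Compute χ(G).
χ(G) = 3

Clique number ω(G) = 3 (lower bound: χ ≥ ω).
The clique on [1, 10, 11] has size 3, forcing χ ≥ 3, and the coloring below uses 3 colors, so χ(G) = 3.
A valid 3-coloring: color 1: [1, 6]; color 2: [8, 10]; color 3: [2, 11].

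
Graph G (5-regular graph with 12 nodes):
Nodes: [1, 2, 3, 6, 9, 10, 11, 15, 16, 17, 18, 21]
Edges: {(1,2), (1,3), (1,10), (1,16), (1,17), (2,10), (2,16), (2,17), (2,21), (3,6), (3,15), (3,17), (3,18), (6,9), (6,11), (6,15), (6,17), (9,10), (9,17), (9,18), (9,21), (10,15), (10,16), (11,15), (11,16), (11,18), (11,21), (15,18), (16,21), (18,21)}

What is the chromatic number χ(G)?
Clique number ω(G) = 4 (lower bound: χ ≥ ω).
The clique on [1, 2, 10, 16] has size 4, forcing χ ≥ 4, and the coloring below uses 4 colors, so χ(G) = 4.
A valid 4-coloring: color 1: [1, 6, 21]; color 2: [15, 16, 17]; color 3: [2, 3, 9, 11]; color 4: [10, 18].

χ(G) = 4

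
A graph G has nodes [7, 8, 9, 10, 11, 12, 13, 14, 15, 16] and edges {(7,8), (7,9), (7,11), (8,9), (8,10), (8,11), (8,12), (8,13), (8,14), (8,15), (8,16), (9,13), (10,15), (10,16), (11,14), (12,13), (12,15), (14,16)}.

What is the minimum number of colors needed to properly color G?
Clique number ω(G) = 3 (lower bound: χ ≥ ω).
Odd cycle [14, 16, 10, 15, 12, 13, 9, 7, 11] needs 3 colors (χ ≥ 3).
Vertex 8 is adjacent to every vertex of [7, 9, 10, 11, 12, 13, 14, 15, 16], which already need 3 colors among themselves, so 8 needs a new color (χ ≥ 4).
The coloring below uses 4 colors, so χ(G) = 4.
A valid 4-coloring: color 1: [8]; color 2: [7, 10, 12, 14]; color 3: [11, 13, 15, 16]; color 4: [9].

χ(G) = 4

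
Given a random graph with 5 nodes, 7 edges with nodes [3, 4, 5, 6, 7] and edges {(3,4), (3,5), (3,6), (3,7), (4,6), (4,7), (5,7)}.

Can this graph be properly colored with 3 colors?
Yes, G is 3-colorable

A valid 3-coloring: color 1: [3]; color 2: [6, 7]; color 3: [4, 5].
(χ(G) = 3 ≤ 3.)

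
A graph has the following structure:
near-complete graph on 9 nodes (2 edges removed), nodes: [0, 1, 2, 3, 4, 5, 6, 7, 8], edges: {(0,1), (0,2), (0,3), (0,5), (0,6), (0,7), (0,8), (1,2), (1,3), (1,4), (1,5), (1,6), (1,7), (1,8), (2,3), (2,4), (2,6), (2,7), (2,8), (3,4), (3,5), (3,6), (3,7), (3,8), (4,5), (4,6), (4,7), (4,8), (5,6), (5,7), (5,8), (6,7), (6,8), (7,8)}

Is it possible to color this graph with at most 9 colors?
Yes, G is 9-colorable

A valid 9-coloring: color 1: [8]; color 2: [1]; color 3: [3]; color 4: [7]; color 5: [6]; color 6: [0, 4]; color 7: [2, 5].
(χ(G) = 7 ≤ 9.)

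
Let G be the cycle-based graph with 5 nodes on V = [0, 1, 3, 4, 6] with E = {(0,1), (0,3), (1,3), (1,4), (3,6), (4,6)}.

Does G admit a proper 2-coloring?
The clique on vertices [0, 1, 3] has size 3 > 2, so it alone needs 3 colors.

No, G is not 2-colorable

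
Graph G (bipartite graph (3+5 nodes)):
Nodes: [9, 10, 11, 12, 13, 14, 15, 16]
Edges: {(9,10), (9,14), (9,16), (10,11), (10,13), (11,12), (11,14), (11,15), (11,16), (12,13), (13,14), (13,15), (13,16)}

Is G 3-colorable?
Yes, G is 3-colorable

A valid 3-coloring: color 1: [9, 11, 13]; color 2: [10, 12, 14, 15, 16].
(χ(G) = 2 ≤ 3.)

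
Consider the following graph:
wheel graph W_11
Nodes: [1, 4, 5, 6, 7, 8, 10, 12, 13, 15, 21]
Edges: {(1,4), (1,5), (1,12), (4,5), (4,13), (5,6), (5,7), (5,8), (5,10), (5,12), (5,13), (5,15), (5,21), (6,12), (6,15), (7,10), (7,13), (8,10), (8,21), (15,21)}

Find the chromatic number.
Clique number ω(G) = 3 (lower bound: χ ≥ ω).
The clique on [1, 4, 5] has size 3, forcing χ ≥ 3, and the coloring below uses 3 colors, so χ(G) = 3.
A valid 3-coloring: color 1: [5]; color 2: [4, 7, 8, 12, 15]; color 3: [1, 6, 10, 13, 21].

χ(G) = 3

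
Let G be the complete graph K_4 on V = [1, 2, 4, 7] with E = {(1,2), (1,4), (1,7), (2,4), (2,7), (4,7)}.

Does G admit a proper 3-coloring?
The clique on vertices [1, 2, 4, 7] has size 4 > 3, so it alone needs 4 colors.

No, G is not 3-colorable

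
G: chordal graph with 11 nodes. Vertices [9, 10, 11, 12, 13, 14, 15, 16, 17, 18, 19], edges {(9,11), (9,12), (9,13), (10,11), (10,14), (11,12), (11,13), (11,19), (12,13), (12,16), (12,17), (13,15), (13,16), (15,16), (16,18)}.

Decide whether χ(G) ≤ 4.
A valid 4-coloring: color 1: [11, 14, 16, 17]; color 2: [10, 13, 18, 19]; color 3: [12, 15]; color 4: [9].
(χ(G) = 4 ≤ 4.)

Yes, G is 4-colorable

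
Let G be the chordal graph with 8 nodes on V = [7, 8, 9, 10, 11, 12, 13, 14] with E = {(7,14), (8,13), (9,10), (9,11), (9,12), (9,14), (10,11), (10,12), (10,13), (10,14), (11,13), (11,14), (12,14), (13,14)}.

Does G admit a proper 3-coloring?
No, G is not 3-colorable

The clique on vertices [9, 10, 11, 14] has size 4 > 3, so it alone needs 4 colors.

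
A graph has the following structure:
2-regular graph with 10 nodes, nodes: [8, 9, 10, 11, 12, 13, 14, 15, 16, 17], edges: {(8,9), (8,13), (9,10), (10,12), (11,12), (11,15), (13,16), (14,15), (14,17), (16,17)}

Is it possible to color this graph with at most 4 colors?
A valid 4-coloring: color 1: [9, 12, 13, 15, 17]; color 2: [8, 10, 11, 14, 16].
(χ(G) = 2 ≤ 4.)

Yes, G is 4-colorable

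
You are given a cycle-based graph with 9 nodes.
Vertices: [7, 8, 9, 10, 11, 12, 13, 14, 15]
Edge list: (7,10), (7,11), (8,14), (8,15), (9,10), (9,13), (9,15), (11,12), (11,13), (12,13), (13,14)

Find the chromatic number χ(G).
Clique number ω(G) = 3 (lower bound: χ ≥ ω).
The clique on [11, 12, 13] has size 3, forcing χ ≥ 3, and the coloring below uses 3 colors, so χ(G) = 3.
A valid 3-coloring: color 1: [8, 10, 13]; color 2: [9, 11, 14]; color 3: [7, 12, 15].

χ(G) = 3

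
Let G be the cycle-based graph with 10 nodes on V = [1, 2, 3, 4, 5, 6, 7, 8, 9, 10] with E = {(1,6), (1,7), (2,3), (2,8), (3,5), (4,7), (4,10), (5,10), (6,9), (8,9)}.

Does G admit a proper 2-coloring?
A valid 2-coloring: color 1: [3, 6, 7, 8, 10]; color 2: [1, 2, 4, 5, 9].
(χ(G) = 2 ≤ 2.)

Yes, G is 2-colorable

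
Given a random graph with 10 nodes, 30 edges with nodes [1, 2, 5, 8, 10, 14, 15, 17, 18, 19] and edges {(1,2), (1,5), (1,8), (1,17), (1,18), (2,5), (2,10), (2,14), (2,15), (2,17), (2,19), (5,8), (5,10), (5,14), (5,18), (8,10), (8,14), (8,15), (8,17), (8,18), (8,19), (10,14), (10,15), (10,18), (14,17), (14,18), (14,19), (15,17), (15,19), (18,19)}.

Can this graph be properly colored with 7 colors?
A valid 7-coloring: color 1: [2, 8]; color 2: [1, 14, 15]; color 3: [5, 17, 19]; color 4: [18]; color 5: [10].
(χ(G) = 5 ≤ 7.)

Yes, G is 7-colorable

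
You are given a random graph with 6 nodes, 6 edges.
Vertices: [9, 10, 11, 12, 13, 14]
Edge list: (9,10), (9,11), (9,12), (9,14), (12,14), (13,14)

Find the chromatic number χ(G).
Clique number ω(G) = 3 (lower bound: χ ≥ ω).
The clique on [9, 12, 14] has size 3, forcing χ ≥ 3, and the coloring below uses 3 colors, so χ(G) = 3.
A valid 3-coloring: color 1: [9, 13]; color 2: [10, 11, 14]; color 3: [12].

χ(G) = 3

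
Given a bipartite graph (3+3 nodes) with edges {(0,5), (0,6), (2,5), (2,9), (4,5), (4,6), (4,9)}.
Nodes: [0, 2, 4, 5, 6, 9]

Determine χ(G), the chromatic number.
χ(G) = 2

Clique number ω(G) = 2 (lower bound: χ ≥ ω).
The graph is bipartite (no odd cycle), so 2 colors suffice: χ(G) = 2.
A valid 2-coloring: color 1: [0, 2, 4]; color 2: [5, 6, 9].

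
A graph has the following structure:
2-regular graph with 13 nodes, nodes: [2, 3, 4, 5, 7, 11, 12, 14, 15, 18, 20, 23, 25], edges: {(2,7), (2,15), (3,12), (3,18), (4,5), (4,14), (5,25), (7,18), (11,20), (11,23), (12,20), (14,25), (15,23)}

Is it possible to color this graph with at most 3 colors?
A valid 3-coloring: color 1: [3, 4, 7, 15, 20, 25]; color 2: [2, 5, 11, 12, 14, 18]; color 3: [23].
(χ(G) = 3 ≤ 3.)

Yes, G is 3-colorable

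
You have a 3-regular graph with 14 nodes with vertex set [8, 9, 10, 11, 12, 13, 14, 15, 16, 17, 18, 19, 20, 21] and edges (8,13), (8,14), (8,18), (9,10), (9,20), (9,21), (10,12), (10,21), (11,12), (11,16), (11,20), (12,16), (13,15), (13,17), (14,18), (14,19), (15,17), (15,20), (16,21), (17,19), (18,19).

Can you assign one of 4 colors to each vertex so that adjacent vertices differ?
A valid 4-coloring: color 1: [8, 10, 11, 15, 19]; color 2: [12, 17, 18, 20, 21]; color 3: [9, 13, 14, 16].
(χ(G) = 3 ≤ 4.)

Yes, G is 4-colorable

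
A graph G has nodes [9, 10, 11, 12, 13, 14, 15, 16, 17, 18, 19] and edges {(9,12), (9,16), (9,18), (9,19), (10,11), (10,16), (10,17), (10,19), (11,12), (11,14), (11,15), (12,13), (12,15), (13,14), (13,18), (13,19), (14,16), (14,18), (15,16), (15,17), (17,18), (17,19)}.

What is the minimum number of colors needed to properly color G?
χ(G) = 3

Clique number ω(G) = 3 (lower bound: χ ≥ ω).
The clique on [10, 17, 19] has size 3, forcing χ ≥ 3, and the coloring below uses 3 colors, so χ(G) = 3.
A valid 3-coloring: color 1: [9, 10, 14, 15]; color 2: [12, 16, 18, 19]; color 3: [11, 13, 17].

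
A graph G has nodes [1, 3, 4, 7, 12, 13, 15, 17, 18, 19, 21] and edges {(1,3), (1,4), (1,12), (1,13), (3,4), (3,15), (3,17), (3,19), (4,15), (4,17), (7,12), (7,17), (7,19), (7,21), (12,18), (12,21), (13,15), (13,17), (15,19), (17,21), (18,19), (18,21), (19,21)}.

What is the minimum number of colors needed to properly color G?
χ(G) = 4

Clique number ω(G) = 3 (lower bound: χ ≥ ω).
Suppose a proper 3-coloring c exists. The clique [1, 3, 4] takes 3 distinct colors; by symmetry let c(1) = 1, c(3) = 2, c(4) = 3.
- Vertex 17: neighbors [3, 4] already have colors [2, 3] ⇒ c(17) = 1.
- Vertex 15: neighbors [3, 4] already have colors [2, 3] ⇒ c(15) = 1.
- Vertex 19: neighbors [15, 3] already have colors [1, 2] ⇒ c(19) = 3.
- Vertex 21: neighbors [17, 19] already have colors [1, 3] ⇒ c(21) = 2.
- Vertex 7: neighbors [17, 21, 19] already have colors [1, 2, 3] — all 3 colors blocked. Contradiction.
The forced assignments end in a contradiction, so G has no proper 3-coloring (χ ≥ 4).
The coloring below uses 4 colors, so χ(G) = 4.
A valid 4-coloring: color 1: [12, 17, 19]; color 2: [4, 13, 21]; color 3: [1, 7, 15, 18]; color 4: [3].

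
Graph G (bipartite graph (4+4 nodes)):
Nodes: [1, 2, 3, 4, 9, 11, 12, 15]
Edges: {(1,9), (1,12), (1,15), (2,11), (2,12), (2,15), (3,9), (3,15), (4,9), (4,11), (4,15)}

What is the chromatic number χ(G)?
Clique number ω(G) = 2 (lower bound: χ ≥ ω).
The graph is bipartite (no odd cycle), so 2 colors suffice: χ(G) = 2.
A valid 2-coloring: color 1: [9, 11, 12, 15]; color 2: [1, 2, 3, 4].

χ(G) = 2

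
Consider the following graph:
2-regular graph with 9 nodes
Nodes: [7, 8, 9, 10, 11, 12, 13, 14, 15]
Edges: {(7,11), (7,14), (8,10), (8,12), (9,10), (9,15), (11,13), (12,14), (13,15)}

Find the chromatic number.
χ(G) = 3

Clique number ω(G) = 2 (lower bound: χ ≥ ω).
Odd cycle [13, 11, 7, 14, 12, 8, 10, 9, 15] needs 3 colors (χ ≥ 3).
The coloring below uses 3 colors, so χ(G) = 3.
A valid 3-coloring: color 1: [7, 8, 9, 13]; color 2: [10, 11, 12, 15]; color 3: [14].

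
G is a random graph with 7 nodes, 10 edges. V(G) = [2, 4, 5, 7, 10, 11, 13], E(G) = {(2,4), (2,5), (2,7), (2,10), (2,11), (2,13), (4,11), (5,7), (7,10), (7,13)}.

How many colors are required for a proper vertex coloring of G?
Clique number ω(G) = 3 (lower bound: χ ≥ ω).
The clique on [2, 4, 11] has size 3, forcing χ ≥ 3, and the coloring below uses 3 colors, so χ(G) = 3.
A valid 3-coloring: color 1: [2]; color 2: [4, 7]; color 3: [5, 10, 11, 13].

χ(G) = 3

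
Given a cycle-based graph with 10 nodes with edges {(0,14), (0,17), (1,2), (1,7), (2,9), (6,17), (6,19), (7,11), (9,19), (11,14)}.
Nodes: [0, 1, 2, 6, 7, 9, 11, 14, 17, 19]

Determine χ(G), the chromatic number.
χ(G) = 2

Clique number ω(G) = 2 (lower bound: χ ≥ ω).
The graph is bipartite (no odd cycle), so 2 colors suffice: χ(G) = 2.
A valid 2-coloring: color 1: [0, 1, 6, 9, 11]; color 2: [2, 7, 14, 17, 19].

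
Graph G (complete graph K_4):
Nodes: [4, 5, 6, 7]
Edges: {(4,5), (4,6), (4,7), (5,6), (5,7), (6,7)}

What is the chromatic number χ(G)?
Clique number ω(G) = 4 (lower bound: χ ≥ ω).
The clique on [4, 5, 6, 7] has size 4, forcing χ ≥ 4, and the coloring below uses 4 colors, so χ(G) = 4.
A valid 4-coloring: color 1: [4]; color 2: [7]; color 3: [6]; color 4: [5].

χ(G) = 4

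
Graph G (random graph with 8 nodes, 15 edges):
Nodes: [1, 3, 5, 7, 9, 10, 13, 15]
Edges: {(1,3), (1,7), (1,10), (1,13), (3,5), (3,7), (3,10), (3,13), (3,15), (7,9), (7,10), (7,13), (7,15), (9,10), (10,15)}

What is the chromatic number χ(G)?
Clique number ω(G) = 4 (lower bound: χ ≥ ω).
The clique on [1, 3, 7, 10] has size 4, forcing χ ≥ 4, and the coloring below uses 4 colors, so χ(G) = 4.
A valid 4-coloring: color 1: [5, 7]; color 2: [3, 9]; color 3: [10, 13]; color 4: [1, 15].

χ(G) = 4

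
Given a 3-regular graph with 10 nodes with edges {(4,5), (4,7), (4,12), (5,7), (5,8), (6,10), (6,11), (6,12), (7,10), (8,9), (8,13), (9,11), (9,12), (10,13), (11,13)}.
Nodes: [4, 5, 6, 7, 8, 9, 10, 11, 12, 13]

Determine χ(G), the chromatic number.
χ(G) = 3

Clique number ω(G) = 3 (lower bound: χ ≥ ω).
The clique on [4, 5, 7] has size 3, forcing χ ≥ 3, and the coloring below uses 3 colors, so χ(G) = 3.
A valid 3-coloring: color 1: [6, 7, 9, 13]; color 2: [4, 8, 10, 11]; color 3: [5, 12].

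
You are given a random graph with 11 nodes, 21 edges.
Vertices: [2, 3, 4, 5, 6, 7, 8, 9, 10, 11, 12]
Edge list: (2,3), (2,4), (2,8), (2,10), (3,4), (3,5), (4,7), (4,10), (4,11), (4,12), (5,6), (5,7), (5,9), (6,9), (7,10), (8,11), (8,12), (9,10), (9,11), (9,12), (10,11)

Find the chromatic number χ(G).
Clique number ω(G) = 3 (lower bound: χ ≥ ω).
Suppose a proper 3-coloring c exists. The clique [2, 3, 4] takes 3 distinct colors; by symmetry let c(2) = 1, c(3) = 2, c(4) = 3.
- Vertex 10: neighbors [2, 4] already have colors [1, 3] ⇒ c(10) = 2.
- Vertex 11: neighbors [10, 4] already have colors [2, 3] ⇒ c(11) = 1.
- Vertex 9: neighbors [11, 10] already have colors [1, 2] ⇒ c(9) = 3.
- Vertex 5: neighbors [3, 9] already have colors [2, 3] ⇒ c(5) = 1.
- Vertex 7: neighbors [5, 10, 4] already have colors [1, 2, 3] — all 3 colors blocked. Contradiction.
The forced assignments end in a contradiction, so G has no proper 3-coloring (χ ≥ 4).
The coloring below uses 4 colors, so χ(G) = 4.
A valid 4-coloring: color 1: [4, 8, 9]; color 2: [5, 10, 12]; color 3: [2, 6, 7, 11]; color 4: [3].

χ(G) = 4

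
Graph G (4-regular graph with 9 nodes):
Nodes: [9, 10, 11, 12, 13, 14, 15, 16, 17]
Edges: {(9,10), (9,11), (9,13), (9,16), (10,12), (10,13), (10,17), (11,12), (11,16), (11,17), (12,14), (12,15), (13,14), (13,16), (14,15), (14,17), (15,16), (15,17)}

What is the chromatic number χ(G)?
Clique number ω(G) = 3 (lower bound: χ ≥ ω).
The clique on [9, 11, 16] has size 3, forcing χ ≥ 3, and the coloring below uses 3 colors, so χ(G) = 3.
A valid 3-coloring: color 1: [9, 12, 17]; color 2: [11, 13, 15]; color 3: [10, 14, 16].

χ(G) = 3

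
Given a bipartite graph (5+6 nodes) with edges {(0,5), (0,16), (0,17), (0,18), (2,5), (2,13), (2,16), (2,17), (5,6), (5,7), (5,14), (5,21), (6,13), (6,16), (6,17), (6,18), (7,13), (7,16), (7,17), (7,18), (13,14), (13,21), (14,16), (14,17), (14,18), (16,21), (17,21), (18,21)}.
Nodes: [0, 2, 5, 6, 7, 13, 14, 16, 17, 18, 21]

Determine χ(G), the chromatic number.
Clique number ω(G) = 2 (lower bound: χ ≥ ω).
The graph is bipartite (no odd cycle), so 2 colors suffice: χ(G) = 2.
A valid 2-coloring: color 1: [5, 13, 16, 17, 18]; color 2: [0, 2, 6, 7, 14, 21].

χ(G) = 2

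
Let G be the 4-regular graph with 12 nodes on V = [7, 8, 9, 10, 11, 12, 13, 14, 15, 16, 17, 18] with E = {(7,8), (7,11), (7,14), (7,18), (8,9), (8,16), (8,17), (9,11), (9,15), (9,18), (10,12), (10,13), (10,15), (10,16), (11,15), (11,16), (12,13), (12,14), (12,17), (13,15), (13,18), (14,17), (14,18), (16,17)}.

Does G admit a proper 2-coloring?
The clique on vertices [7, 14, 18] has size 3 > 2, so it alone needs 3 colors.

No, G is not 2-colorable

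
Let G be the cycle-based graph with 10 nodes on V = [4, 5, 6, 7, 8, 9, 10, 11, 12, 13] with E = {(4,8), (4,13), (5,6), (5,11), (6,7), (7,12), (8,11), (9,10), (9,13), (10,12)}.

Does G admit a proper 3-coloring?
A valid 3-coloring: color 1: [5, 7, 8, 10, 13]; color 2: [4, 6, 9, 11, 12].
(χ(G) = 2 ≤ 3.)

Yes, G is 3-colorable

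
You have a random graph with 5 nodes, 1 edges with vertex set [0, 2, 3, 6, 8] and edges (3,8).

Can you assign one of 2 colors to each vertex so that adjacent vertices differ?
A valid 2-coloring: color 1: [0, 2, 3, 6]; color 2: [8].
(χ(G) = 2 ≤ 2.)

Yes, G is 2-colorable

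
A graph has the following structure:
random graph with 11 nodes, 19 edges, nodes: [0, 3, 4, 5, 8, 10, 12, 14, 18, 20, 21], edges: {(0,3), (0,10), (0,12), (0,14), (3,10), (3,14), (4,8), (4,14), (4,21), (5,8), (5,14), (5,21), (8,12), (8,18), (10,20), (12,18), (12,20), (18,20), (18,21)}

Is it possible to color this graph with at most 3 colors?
Yes, G is 3-colorable

A valid 3-coloring: color 1: [10, 12, 14, 21]; color 2: [0, 8, 20]; color 3: [3, 4, 5, 18].
(χ(G) = 3 ≤ 3.)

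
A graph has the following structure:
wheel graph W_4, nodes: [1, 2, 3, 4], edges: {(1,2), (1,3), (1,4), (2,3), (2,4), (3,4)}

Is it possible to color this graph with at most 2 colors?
No, G is not 2-colorable

The clique on vertices [1, 2, 3, 4] has size 4 > 2, so it alone needs 4 colors.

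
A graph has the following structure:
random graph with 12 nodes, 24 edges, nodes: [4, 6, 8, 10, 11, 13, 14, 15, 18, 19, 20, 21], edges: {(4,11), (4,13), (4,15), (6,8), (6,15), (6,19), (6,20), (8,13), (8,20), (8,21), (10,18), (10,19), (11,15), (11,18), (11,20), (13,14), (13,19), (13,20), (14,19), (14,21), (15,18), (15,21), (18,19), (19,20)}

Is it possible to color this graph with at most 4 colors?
A valid 4-coloring: color 1: [8, 11, 19]; color 2: [10, 14, 15, 20]; color 3: [6, 13, 18, 21]; color 4: [4].
(χ(G) = 3 ≤ 4.)

Yes, G is 4-colorable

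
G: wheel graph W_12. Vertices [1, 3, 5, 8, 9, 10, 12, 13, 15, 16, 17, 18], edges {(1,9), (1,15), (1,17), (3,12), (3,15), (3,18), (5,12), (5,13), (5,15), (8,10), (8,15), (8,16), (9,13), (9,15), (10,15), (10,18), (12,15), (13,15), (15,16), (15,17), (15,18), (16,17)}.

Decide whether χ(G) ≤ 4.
Yes, G is 4-colorable

A valid 4-coloring: color 1: [15]; color 2: [5, 8, 9, 17, 18]; color 3: [1, 3, 10, 13, 16]; color 4: [12].
(χ(G) = 4 ≤ 4.)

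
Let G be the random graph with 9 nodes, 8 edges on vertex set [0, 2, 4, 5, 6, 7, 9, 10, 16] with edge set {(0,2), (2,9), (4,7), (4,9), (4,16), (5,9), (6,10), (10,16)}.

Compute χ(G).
Clique number ω(G) = 2 (lower bound: χ ≥ ω).
The graph is bipartite (no odd cycle), so 2 colors suffice: χ(G) = 2.
A valid 2-coloring: color 1: [2, 4, 5, 10]; color 2: [0, 6, 7, 9, 16].

χ(G) = 2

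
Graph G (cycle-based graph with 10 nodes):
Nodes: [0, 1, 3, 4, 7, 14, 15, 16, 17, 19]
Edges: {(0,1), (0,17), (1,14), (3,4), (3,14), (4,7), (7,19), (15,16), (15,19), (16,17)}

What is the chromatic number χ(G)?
χ(G) = 2

Clique number ω(G) = 2 (lower bound: χ ≥ ω).
The graph is bipartite (no odd cycle), so 2 colors suffice: χ(G) = 2.
A valid 2-coloring: color 1: [1, 3, 7, 15, 17]; color 2: [0, 4, 14, 16, 19].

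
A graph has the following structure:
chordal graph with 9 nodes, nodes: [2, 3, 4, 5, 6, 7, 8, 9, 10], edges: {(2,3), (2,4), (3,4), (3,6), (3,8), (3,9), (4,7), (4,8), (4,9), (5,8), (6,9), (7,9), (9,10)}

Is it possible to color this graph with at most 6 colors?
A valid 6-coloring: color 1: [3, 5, 7, 10]; color 2: [4, 6]; color 3: [2, 8, 9].
(χ(G) = 3 ≤ 6.)

Yes, G is 6-colorable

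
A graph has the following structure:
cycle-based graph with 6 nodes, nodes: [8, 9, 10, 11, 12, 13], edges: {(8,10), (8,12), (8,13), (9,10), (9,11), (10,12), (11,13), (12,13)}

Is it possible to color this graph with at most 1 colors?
The clique on vertices [8, 10, 12] has size 3 > 1, so it alone needs 3 colors.

No, G is not 1-colorable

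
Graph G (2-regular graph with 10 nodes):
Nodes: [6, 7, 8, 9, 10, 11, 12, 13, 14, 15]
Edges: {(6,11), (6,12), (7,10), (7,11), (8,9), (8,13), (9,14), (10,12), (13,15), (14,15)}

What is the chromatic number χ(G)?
χ(G) = 3

Clique number ω(G) = 2 (lower bound: χ ≥ ω).
Odd cycle [14, 15, 13, 8, 9] needs 3 colors (χ ≥ 3).
The coloring below uses 3 colors, so χ(G) = 3.
A valid 3-coloring: color 1: [8, 10, 11, 15]; color 2: [7, 9, 12, 13]; color 3: [6, 14].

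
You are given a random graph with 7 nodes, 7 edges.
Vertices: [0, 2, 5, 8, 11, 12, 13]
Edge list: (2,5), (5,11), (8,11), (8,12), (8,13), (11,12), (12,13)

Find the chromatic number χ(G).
Clique number ω(G) = 3 (lower bound: χ ≥ ω).
The clique on [8, 11, 12] has size 3, forcing χ ≥ 3, and the coloring below uses 3 colors, so χ(G) = 3.
A valid 3-coloring: color 1: [0, 2, 11, 13]; color 2: [5, 8]; color 3: [12].

χ(G) = 3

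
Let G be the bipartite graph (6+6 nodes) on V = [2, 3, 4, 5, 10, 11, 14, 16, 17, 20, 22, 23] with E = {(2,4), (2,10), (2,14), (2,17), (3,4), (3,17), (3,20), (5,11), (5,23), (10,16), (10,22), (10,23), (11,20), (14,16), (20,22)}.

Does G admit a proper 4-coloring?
Yes, G is 4-colorable

A valid 4-coloring: color 1: [2, 3, 11, 16, 22, 23]; color 2: [4, 5, 10, 14, 17, 20].
(χ(G) = 2 ≤ 4.)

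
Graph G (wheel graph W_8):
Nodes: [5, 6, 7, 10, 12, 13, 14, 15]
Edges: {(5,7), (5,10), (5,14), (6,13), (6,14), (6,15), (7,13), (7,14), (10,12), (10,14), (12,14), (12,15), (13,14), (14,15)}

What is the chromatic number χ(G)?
χ(G) = 4

Clique number ω(G) = 3 (lower bound: χ ≥ ω).
Odd cycle [7, 5, 10, 12, 15, 6, 13] needs 3 colors (χ ≥ 3).
Vertex 14 is adjacent to every vertex of [5, 6, 7, 10, 12, 13, 15], which already need 3 colors among themselves, so 14 needs a new color (χ ≥ 4).
The coloring below uses 4 colors, so χ(G) = 4.
A valid 4-coloring: color 1: [14]; color 2: [6, 7, 10]; color 3: [5, 12, 13]; color 4: [15].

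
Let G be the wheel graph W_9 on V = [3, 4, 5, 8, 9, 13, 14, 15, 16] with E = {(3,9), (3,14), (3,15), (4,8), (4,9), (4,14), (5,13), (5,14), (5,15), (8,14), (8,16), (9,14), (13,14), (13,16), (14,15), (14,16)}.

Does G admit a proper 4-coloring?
Yes, G is 4-colorable

A valid 4-coloring: color 1: [14]; color 2: [8, 9, 13, 15]; color 3: [3, 4, 5, 16].
(χ(G) = 3 ≤ 4.)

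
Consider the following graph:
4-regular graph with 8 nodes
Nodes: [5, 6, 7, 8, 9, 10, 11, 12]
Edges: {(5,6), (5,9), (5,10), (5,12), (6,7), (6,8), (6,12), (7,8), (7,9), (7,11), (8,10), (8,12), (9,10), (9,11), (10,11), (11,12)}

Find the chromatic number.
Clique number ω(G) = 3 (lower bound: χ ≥ ω).
The clique on [6, 8, 12] has size 3, forcing χ ≥ 3, and the coloring below uses 3 colors, so χ(G) = 3.
A valid 3-coloring: color 1: [5, 8, 11]; color 2: [6, 9]; color 3: [7, 10, 12].

χ(G) = 3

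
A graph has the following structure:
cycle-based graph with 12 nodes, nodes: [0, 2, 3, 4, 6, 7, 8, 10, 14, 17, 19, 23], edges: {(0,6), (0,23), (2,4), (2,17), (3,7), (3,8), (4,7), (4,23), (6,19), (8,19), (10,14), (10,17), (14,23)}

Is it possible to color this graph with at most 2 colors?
Yes, G is 2-colorable

A valid 2-coloring: color 1: [2, 6, 7, 8, 10, 23]; color 2: [0, 3, 4, 14, 17, 19].
(χ(G) = 2 ≤ 2.)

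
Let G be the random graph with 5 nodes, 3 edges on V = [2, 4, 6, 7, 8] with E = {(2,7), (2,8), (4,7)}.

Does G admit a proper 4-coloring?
A valid 4-coloring: color 1: [2, 4, 6]; color 2: [7, 8].
(χ(G) = 2 ≤ 4.)

Yes, G is 4-colorable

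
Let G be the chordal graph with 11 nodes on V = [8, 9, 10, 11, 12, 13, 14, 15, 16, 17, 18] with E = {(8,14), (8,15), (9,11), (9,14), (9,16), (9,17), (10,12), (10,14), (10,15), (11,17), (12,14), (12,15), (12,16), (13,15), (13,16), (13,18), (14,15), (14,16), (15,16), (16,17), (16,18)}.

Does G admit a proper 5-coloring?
A valid 5-coloring: color 1: [8, 10, 11, 16]; color 2: [13, 14, 17]; color 3: [9, 15, 18]; color 4: [12].
(χ(G) = 4 ≤ 5.)

Yes, G is 5-colorable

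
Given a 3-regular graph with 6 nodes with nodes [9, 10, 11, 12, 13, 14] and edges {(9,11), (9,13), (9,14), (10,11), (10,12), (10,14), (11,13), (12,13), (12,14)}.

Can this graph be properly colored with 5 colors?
A valid 5-coloring: color 1: [9, 10]; color 2: [11, 12]; color 3: [13, 14].
(χ(G) = 3 ≤ 5.)

Yes, G is 5-colorable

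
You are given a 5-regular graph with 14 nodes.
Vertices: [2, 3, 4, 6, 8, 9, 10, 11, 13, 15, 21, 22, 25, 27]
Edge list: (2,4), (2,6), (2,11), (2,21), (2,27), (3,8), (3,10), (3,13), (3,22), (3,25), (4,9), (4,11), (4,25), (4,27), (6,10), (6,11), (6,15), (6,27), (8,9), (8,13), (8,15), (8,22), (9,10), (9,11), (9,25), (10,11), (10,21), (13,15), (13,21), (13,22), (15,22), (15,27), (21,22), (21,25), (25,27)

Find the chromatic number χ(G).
Clique number ω(G) = 4 (lower bound: χ ≥ ω).
The clique on [3, 8, 13, 22] has size 4, forcing χ ≥ 4, and the coloring below uses 4 colors, so χ(G) = 4.
A valid 4-coloring: color 1: [2, 3, 9, 15]; color 2: [11, 22, 25]; color 3: [4, 6, 8, 21]; color 4: [10, 13, 27].

χ(G) = 4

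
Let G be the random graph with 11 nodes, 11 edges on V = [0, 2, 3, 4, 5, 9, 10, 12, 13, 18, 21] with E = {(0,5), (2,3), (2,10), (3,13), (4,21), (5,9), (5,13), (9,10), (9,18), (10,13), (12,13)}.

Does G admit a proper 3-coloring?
A valid 3-coloring: color 1: [0, 2, 9, 13, 21]; color 2: [3, 4, 5, 10, 12, 18].
(χ(G) = 2 ≤ 3.)

Yes, G is 3-colorable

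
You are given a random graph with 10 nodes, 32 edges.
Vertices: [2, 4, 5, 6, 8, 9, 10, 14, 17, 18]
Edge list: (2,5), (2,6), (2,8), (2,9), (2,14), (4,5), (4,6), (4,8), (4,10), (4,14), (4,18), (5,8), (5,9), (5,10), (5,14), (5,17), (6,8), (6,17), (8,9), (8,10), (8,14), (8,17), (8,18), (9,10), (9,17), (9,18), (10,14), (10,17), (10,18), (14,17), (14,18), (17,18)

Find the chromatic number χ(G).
χ(G) = 5

Clique number ω(G) = 5 (lower bound: χ ≥ ω).
The clique on [8, 9, 10, 17, 18] has size 5, forcing χ ≥ 5, and the coloring below uses 5 colors, so χ(G) = 5.
A valid 5-coloring: color 1: [8]; color 2: [2, 4, 17]; color 3: [5, 6, 18]; color 4: [9, 14]; color 5: [10].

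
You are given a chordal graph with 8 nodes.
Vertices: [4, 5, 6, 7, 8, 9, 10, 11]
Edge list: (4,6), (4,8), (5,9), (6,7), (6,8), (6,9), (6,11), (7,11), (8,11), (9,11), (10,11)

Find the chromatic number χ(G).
Clique number ω(G) = 3 (lower bound: χ ≥ ω).
The clique on [6, 8, 11] has size 3, forcing χ ≥ 3, and the coloring below uses 3 colors, so χ(G) = 3.
A valid 3-coloring: color 1: [5, 6, 10]; color 2: [4, 11]; color 3: [7, 8, 9].

χ(G) = 3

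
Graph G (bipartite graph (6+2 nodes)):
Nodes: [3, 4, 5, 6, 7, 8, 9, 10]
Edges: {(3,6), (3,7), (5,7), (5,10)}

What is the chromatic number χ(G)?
Clique number ω(G) = 2 (lower bound: χ ≥ ω).
The graph is bipartite (no odd cycle), so 2 colors suffice: χ(G) = 2.
A valid 2-coloring: color 1: [4, 6, 7, 8, 9, 10]; color 2: [3, 5].

χ(G) = 2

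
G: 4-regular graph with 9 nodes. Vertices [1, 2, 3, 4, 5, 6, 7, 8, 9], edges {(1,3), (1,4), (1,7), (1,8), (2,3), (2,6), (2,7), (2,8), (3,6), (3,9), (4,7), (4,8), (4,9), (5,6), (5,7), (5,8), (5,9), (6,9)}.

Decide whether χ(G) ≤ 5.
Yes, G is 5-colorable

A valid 5-coloring: color 1: [3, 4, 5]; color 2: [6, 7, 8]; color 3: [1, 2, 9].
(χ(G) = 3 ≤ 5.)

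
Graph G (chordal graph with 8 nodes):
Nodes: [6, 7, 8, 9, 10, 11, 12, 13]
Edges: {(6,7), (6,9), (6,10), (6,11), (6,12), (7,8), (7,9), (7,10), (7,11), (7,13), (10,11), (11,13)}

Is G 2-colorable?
No, G is not 2-colorable

The clique on vertices [6, 7, 10, 11] has size 4 > 2, so it alone needs 4 colors.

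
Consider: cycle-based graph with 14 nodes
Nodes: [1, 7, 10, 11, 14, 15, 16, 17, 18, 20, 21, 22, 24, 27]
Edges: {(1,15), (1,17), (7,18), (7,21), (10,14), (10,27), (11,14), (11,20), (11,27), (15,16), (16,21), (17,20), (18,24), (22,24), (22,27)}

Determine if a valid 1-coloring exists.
Edge (1,17) forces its endpoints to differ, so 1 color is not enough.

No, G is not 1-colorable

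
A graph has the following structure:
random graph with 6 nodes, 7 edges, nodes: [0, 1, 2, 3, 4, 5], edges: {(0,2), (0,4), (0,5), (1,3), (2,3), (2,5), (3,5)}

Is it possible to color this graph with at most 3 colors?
Yes, G is 3-colorable

A valid 3-coloring: color 1: [1, 2, 4]; color 2: [5]; color 3: [0, 3].
(χ(G) = 3 ≤ 3.)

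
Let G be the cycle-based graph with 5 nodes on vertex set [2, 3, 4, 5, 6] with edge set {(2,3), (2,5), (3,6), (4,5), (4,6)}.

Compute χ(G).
Clique number ω(G) = 2 (lower bound: χ ≥ ω).
Odd cycle [2, 5, 4, 6, 3] needs 3 colors (χ ≥ 3).
The coloring below uses 3 colors, so χ(G) = 3.
A valid 3-coloring: color 1: [2, 6]; color 2: [3, 5]; color 3: [4].

χ(G) = 3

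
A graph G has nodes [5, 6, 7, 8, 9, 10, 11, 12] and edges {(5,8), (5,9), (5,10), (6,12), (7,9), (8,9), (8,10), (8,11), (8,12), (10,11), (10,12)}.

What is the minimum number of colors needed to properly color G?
χ(G) = 3

Clique number ω(G) = 3 (lower bound: χ ≥ ω).
The clique on [5, 8, 9] has size 3, forcing χ ≥ 3, and the coloring below uses 3 colors, so χ(G) = 3.
A valid 3-coloring: color 1: [6, 7, 8]; color 2: [9, 10]; color 3: [5, 11, 12].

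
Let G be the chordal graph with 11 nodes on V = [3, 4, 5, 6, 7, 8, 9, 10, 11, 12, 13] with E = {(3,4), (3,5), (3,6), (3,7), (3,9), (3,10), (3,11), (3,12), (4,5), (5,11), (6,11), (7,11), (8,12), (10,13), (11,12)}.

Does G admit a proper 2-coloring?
No, G is not 2-colorable

The clique on vertices [3, 11, 12] has size 3 > 2, so it alone needs 3 colors.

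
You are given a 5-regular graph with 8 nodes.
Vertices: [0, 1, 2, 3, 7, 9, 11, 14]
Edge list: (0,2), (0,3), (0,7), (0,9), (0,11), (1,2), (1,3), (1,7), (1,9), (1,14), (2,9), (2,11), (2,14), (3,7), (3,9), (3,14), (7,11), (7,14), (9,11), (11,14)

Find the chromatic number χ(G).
χ(G) = 4

Clique number ω(G) = 4 (lower bound: χ ≥ ω).
The clique on [0, 2, 9, 11] has size 4, forcing χ ≥ 4, and the coloring below uses 4 colors, so χ(G) = 4.
A valid 4-coloring: color 1: [0, 14]; color 2: [2, 3]; color 3: [7, 9]; color 4: [1, 11].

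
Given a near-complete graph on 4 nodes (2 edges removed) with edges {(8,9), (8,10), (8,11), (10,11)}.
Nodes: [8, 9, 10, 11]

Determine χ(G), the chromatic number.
χ(G) = 3

Clique number ω(G) = 3 (lower bound: χ ≥ ω).
The clique on [8, 10, 11] has size 3, forcing χ ≥ 3, and the coloring below uses 3 colors, so χ(G) = 3.
A valid 3-coloring: color 1: [8]; color 2: [9, 10]; color 3: [11].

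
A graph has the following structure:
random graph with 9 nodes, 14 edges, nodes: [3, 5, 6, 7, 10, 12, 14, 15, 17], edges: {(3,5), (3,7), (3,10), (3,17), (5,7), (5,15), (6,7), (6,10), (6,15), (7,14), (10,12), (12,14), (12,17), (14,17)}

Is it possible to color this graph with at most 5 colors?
A valid 5-coloring: color 1: [3, 6, 14]; color 2: [7, 12, 15]; color 3: [5, 10, 17].
(χ(G) = 3 ≤ 5.)

Yes, G is 5-colorable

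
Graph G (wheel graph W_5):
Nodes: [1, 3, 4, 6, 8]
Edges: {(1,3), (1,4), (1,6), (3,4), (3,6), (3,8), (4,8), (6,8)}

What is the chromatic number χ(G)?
χ(G) = 3

Clique number ω(G) = 3 (lower bound: χ ≥ ω).
The clique on [3, 4, 8] has size 3, forcing χ ≥ 3, and the coloring below uses 3 colors, so χ(G) = 3.
A valid 3-coloring: color 1: [3]; color 2: [4, 6]; color 3: [1, 8].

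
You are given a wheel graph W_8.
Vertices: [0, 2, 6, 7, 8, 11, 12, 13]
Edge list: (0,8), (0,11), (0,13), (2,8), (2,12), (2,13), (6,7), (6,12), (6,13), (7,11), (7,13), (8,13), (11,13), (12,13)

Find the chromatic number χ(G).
Clique number ω(G) = 3 (lower bound: χ ≥ ω).
Odd cycle [6, 12, 2, 8, 0, 11, 7] needs 3 colors (χ ≥ 3).
Vertex 13 is adjacent to every vertex of [0, 2, 6, 7, 8, 11, 12], which already need 3 colors among themselves, so 13 needs a new color (χ ≥ 4).
The coloring below uses 4 colors, so χ(G) = 4.
A valid 4-coloring: color 1: [13]; color 2: [2, 6, 11]; color 3: [7, 8, 12]; color 4: [0].

χ(G) = 4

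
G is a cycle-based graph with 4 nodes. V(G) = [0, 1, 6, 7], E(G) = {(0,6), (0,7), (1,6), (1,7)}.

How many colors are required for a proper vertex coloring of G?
Clique number ω(G) = 2 (lower bound: χ ≥ ω).
The graph is bipartite (no odd cycle), so 2 colors suffice: χ(G) = 2.
A valid 2-coloring: color 1: [6, 7]; color 2: [0, 1].

χ(G) = 2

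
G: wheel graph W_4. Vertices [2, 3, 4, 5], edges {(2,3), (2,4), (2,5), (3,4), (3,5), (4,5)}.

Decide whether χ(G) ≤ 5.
Yes, G is 5-colorable

A valid 5-coloring: color 1: [3]; color 2: [5]; color 3: [4]; color 4: [2].
(χ(G) = 4 ≤ 5.)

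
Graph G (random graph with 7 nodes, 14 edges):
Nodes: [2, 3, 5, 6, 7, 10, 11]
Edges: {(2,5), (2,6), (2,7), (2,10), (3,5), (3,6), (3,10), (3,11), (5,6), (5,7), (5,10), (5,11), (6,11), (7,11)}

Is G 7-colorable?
Yes, G is 7-colorable

A valid 7-coloring: color 1: [5]; color 2: [2, 3]; color 3: [6, 7, 10]; color 4: [11].
(χ(G) = 4 ≤ 7.)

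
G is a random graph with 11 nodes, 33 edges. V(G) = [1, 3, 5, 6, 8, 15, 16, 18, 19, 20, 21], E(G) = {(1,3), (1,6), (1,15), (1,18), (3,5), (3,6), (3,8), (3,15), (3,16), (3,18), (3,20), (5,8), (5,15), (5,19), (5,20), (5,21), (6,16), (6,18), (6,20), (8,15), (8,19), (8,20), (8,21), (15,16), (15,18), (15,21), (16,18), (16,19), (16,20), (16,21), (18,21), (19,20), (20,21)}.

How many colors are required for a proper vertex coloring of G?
χ(G) = 5

Clique number ω(G) = 4 (lower bound: χ ≥ ω).
Suppose a proper 4-coloring c exists. The clique [1, 3, 6, 18] takes 4 distinct colors; by symmetry let c(1) = 1, c(3) = 2, c(6) = 3, c(18) = 4.
- Vertex 15: neighbors [1, 3, 18] already have colors [1, 2, 4] ⇒ c(15) = 3.
- Vertex 16: neighbors [3, 6, 18] already have colors [2, 3, 4] ⇒ c(16) = 1.
- Vertex 20: neighbors [16, 3, 6] already have colors [1, 2, 3] ⇒ c(20) = 4.
- Vertex 5: neighbors [3, 15, 20] already have colors [2, 3, 4] ⇒ c(5) = 1.
- Vertex 8: neighbors [5, 3, 15, 20] already have colors [1, 2, 3, 4] — all 4 colors blocked. Contradiction.
The forced assignments end in a contradiction, so G has no proper 4-coloring (χ ≥ 5).
The coloring below uses 5 colors, so χ(G) = 5.
A valid 5-coloring: color 1: [3, 19, 21]; color 2: [18, 20]; color 3: [1, 5, 16]; color 4: [6, 15]; color 5: [8].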